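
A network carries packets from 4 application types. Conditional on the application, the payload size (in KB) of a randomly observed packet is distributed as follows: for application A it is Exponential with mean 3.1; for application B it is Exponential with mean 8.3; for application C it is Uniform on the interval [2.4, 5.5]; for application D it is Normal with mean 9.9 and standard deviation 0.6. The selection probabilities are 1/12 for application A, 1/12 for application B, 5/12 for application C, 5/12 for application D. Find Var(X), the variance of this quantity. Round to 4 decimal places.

Per component, A: μ=3.1, E[X²]=19.22; B: μ=8.3, E[X²]=137.78; C: μ=3.95, E[X²]=16.4033; D: μ=9.9, E[X²]=98.37.
E[X] = 0.0833333·3.1 + 0.0833333·8.3 + 0.416667·3.95 + 0.416667·9.9 = 6.72083.
E[X²] = 0.0833333·19.22 + 0.0833333·137.78 + 0.416667·16.4033 + 0.416667·98.37 = 60.9056.
Var(X) = E[X²] − (E[X])² = 60.9056 − 45.1696 = 15.736.

15.7360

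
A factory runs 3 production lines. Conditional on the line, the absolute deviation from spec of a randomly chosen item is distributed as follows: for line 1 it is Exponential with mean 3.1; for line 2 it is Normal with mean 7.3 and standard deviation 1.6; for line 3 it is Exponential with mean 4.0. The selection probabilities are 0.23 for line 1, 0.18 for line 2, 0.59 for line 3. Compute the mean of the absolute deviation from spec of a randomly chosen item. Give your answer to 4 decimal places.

Component means — 1: 3.1; 2: 7.3; 3: 4.
E[X] = 0.23·3.1 + 0.18·7.3 + 0.59·4 = 4.387.

4.3870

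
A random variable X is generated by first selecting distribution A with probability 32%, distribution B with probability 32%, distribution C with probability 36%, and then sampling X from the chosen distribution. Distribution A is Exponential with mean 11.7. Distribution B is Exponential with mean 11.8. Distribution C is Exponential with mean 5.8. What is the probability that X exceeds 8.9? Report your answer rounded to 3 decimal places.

Conditional on each component, P(X > 8.9): A: 0.467347; B: 0.470369; C: 0.215567.
By total probability, P(X > 8.9) = 0.32·0.467347 + 0.32·0.470369 + 0.36·0.215567 = 0.377673.

0.378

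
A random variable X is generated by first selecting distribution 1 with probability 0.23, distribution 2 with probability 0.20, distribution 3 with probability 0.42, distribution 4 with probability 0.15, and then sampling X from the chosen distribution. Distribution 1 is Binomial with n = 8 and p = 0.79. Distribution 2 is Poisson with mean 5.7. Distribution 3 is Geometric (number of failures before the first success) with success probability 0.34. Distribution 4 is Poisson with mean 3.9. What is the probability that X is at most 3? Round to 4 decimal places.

0.4473

Conditional on each component, P(X ≤ 3): 1: 0.0128926; 2: 0.180048; 3: 0.810253; 4: 0.453247.
By total probability, P(X ≤ 3) = 0.23·0.0128926 + 0.2·0.180048 + 0.42·0.810253 + 0.15·0.453247 = 0.447268.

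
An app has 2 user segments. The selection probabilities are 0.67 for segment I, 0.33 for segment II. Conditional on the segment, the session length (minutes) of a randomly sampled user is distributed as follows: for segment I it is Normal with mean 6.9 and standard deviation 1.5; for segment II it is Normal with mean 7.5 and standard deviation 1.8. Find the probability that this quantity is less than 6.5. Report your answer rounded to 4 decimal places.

Conditional on each segment, P(X < 6.5): I: 0.394863; II: 0.289257.
By total probability, P(X < 6.5) = 0.67·0.394863 + 0.33·0.289257 = 0.360013.

0.3600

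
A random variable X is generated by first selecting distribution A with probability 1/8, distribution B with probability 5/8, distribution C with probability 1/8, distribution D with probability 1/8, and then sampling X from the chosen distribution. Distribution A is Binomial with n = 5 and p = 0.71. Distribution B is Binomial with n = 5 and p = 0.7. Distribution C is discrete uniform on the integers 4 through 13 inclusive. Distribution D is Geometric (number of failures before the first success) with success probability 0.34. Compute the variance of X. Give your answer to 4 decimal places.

5.7685

Per component, A: μ=3.55, E[X²]=13.632; B: μ=3.5, E[X²]=13.3; C: μ=8.5, E[X²]=80.5; D: μ=1.94118, E[X²]=9.47751.
E[X] = 0.125·3.55 + 0.625·3.5 + 0.125·8.5 + 0.125·1.94118 = 3.9364.
E[X²] = 0.125·13.632 + 0.625·13.3 + 0.125·80.5 + 0.125·9.47751 = 21.2637.
Var(X) = E[X²] − (E[X])² = 21.2637 − 15.4952 = 5.76847.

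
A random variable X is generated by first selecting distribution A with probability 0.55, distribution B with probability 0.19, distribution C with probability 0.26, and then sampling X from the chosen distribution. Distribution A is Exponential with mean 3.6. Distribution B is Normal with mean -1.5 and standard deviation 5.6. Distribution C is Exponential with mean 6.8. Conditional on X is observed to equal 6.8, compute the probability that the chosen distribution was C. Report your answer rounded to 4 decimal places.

Likelihoods f(6.8 | ·): A: 0.042011; B: 0.0237522; C: 0.0540999.
Posterior ∝ prior × likelihood. Numerator for C: 0.26·0.0540999 = 0.014066.
Normalizing constant: 0.55·0.042011 + 0.19·0.0237522 + 0.26·0.0540999 = 0.041685.
P(C | observation) = 0.014066 / 0.041685 = 0.337435.

0.3374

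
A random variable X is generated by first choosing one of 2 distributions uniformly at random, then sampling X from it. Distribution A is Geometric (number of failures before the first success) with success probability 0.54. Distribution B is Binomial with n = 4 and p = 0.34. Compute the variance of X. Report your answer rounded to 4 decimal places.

Per component, A: μ=0.851852, E[X²]=2.30316; B: μ=1.36, E[X²]=2.7472.
E[X] = 0.5·0.851852 + 0.5·1.36 = 1.10593.
E[X²] = 0.5·2.30316 + 0.5·2.7472 = 2.52518.
Var(X) = E[X²] − (E[X])² = 2.52518 − 1.22307 = 1.30211.

1.3021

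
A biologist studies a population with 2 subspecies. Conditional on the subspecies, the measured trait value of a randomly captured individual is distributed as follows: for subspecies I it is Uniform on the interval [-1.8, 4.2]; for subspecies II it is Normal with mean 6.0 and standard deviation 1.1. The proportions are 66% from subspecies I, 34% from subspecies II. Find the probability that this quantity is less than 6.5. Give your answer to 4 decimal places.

0.8896

Conditional on each subspecies, P(X < 6.5): I: 1; II: 0.675282.
By total probability, P(X < 6.5) = 0.66·1 + 0.34·0.675282 = 0.889596.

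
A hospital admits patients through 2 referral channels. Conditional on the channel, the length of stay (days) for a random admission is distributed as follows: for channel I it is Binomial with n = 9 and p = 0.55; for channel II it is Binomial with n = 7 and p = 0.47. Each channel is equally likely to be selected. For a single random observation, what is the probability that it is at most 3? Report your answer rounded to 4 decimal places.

Conditional on each channel, P(X ≤ 3): I: 0.165822; II: 0.565389.
By total probability, P(X ≤ 3) = 0.5·0.165822 + 0.5·0.565389 = 0.365606.

0.3656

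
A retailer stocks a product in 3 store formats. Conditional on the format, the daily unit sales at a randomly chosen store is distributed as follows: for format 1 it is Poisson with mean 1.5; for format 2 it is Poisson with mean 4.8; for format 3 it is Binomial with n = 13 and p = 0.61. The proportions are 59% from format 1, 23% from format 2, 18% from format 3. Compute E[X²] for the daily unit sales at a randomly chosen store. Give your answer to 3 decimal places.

20.492

For each component E[X²] = Var + (mean)², giving 1: 3.75; 2: 27.84; 3: 65.9776.
Overall E[X²] = 0.59·3.75 + 0.23·27.84 + 0.18·65.9776 = 20.4917.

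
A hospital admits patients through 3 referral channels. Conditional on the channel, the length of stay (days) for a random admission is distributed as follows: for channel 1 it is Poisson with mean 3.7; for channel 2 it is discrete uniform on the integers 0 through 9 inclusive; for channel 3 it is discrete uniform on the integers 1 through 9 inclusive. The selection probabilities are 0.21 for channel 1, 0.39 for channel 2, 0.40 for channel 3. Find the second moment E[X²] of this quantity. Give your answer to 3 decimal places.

27.434

For each component E[X²] = Var + (mean)², giving 1: 17.39; 2: 28.5; 3: 31.6667.
Overall E[X²] = 0.21·17.39 + 0.39·28.5 + 0.4·31.6667 = 27.4336.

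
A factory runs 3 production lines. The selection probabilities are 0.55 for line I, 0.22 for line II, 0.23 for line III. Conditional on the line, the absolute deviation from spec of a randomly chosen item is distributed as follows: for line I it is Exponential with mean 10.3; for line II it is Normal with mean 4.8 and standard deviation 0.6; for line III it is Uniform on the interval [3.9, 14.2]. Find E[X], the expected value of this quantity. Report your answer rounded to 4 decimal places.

8.8025

Component means — I: 10.3; II: 4.8; III: 9.05.
E[X] = 0.55·10.3 + 0.22·4.8 + 0.23·9.05 = 8.8025.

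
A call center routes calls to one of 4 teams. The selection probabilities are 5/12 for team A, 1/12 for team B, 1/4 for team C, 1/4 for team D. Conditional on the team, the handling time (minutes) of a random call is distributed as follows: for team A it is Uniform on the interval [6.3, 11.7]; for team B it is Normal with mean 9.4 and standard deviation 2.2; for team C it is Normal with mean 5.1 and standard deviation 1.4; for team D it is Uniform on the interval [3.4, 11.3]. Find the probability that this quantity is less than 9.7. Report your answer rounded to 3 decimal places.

Conditional on each team, P(X < 9.7): A: 0.62963; B: 0.554233; C: 0.999491; D: 0.797468.
By total probability, P(X < 9.7) = 0.416667·0.62963 + 0.0833333·0.554233 + 0.25·0.999491 + 0.25·0.797468 = 0.757772.

0.758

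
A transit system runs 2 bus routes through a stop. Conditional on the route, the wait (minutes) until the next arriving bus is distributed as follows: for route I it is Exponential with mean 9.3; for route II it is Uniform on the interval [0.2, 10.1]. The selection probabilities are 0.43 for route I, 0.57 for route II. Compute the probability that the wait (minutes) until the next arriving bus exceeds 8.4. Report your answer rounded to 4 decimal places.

0.2721

Conditional on each route, P(X > 8.4): I: 0.40526; II: 0.171717.
By total probability, P(X > 8.4) = 0.43·0.40526 + 0.57·0.171717 = 0.272141.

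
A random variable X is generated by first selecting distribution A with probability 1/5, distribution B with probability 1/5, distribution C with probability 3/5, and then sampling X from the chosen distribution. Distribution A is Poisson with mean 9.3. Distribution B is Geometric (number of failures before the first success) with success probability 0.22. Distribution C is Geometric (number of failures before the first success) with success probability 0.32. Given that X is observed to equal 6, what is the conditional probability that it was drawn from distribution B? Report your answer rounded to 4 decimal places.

0.2186

Likelihoods P(X=6 | ·): A: 0.0821536; B: 0.0495439; C: 0.0316376.
Posterior ∝ prior × likelihood. Numerator for B: 0.2·0.0495439 = 0.00990878.
Normalizing constant: 0.2·0.0821536 + 0.2·0.0495439 + 0.6·0.0316376 = 0.0453221.
P(B | observation) = 0.00990878 / 0.0453221 = 0.21863.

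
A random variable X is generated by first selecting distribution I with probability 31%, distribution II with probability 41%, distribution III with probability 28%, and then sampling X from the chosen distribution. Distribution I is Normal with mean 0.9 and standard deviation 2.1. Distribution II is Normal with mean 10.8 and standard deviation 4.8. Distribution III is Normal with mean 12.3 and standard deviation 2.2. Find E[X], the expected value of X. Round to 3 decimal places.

8.151

Component means — I: 0.9; II: 10.8; III: 12.3.
E[X] = 0.31·0.9 + 0.41·10.8 + 0.28·12.3 = 8.151.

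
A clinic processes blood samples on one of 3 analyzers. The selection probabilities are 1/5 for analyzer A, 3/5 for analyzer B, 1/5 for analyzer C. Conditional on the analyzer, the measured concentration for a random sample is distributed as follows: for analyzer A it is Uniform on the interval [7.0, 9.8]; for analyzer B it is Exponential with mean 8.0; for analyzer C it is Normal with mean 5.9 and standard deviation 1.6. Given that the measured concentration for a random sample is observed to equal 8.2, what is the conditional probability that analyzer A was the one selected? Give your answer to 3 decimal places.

0.615

Likelihoods f(8.2 | ·): A: 0.357143; B: 0.0448496; C: 0.0887311.
Posterior ∝ prior × likelihood. Numerator for A: 0.2·0.357143 = 0.0714286.
Normalizing constant: 0.2·0.357143 + 0.6·0.0448496 + 0.2·0.0887311 = 0.116085.
P(A | observation) = 0.0714286 / 0.116085 = 0.615315.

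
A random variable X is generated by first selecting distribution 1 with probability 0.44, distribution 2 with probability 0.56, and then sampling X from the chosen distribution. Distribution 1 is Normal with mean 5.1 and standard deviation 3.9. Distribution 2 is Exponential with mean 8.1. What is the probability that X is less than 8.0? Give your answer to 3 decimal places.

0.691

Conditional on each component, P(X < 8.0): 1: 0.771438; 2: 0.627551.
By total probability, P(X < 8.0) = 0.44·0.771438 + 0.56·0.627551 = 0.690861.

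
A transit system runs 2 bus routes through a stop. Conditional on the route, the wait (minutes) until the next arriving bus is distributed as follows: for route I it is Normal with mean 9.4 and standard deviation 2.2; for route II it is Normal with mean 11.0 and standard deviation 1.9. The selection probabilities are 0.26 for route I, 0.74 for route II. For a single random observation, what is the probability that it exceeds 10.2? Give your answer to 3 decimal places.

Conditional on each route, P(X > 10.2): I: 0.358065; II: 0.663142.
By total probability, P(X > 10.2) = 0.26·0.358065 + 0.74·0.663142 = 0.583822.

0.584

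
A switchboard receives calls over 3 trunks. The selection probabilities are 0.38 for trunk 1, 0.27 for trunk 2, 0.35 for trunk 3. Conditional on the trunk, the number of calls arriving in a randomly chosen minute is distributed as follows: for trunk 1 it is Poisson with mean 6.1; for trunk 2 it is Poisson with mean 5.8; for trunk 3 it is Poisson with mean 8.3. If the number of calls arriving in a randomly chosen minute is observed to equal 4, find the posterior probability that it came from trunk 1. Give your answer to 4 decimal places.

0.4687

Likelihoods P(X=4 | ·): 1: 0.129393; 2: 0.142755; 3: 0.0491425.
Posterior ∝ prior × likelihood. Numerator for 1: 0.38·0.129393 = 0.0491695.
Normalizing constant: 0.38·0.129393 + 0.27·0.142755 + 0.35·0.0491425 = 0.104913.
P(1 | observation) = 0.0491695 / 0.104913 = 0.468668.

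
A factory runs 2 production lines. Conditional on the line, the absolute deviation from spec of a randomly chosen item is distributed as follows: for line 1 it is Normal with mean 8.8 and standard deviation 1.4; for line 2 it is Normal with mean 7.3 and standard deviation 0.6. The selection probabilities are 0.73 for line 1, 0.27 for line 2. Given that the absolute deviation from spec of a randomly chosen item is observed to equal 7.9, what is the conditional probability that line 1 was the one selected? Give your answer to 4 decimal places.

0.6084

Likelihoods f(7.9 | ·): 1: 0.231762; 2: 0.403285.
Posterior ∝ prior × likelihood. Numerator for 1: 0.73·0.231762 = 0.169186.
Normalizing constant: 0.73·0.231762 + 0.27·0.403285 = 0.278073.
P(1 | observation) = 0.169186 / 0.278073 = 0.608424.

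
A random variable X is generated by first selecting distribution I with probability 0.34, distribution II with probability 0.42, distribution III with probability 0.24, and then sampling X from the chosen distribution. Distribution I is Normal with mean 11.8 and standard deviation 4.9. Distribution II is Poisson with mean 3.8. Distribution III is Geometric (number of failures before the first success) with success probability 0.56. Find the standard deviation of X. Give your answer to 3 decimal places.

5.482

Per component, I: μ=11.8, E[X²]=163.25; II: μ=3.8, E[X²]=18.24; III: μ=0.785714, E[X²]=2.02041.
E[X] = 0.34·11.8 + 0.42·3.8 + 0.24·0.785714 = 5.79657.
E[X²] = 0.34·163.25 + 0.42·18.24 + 0.24·2.02041 = 63.6507.
Var(X) = E[X²] − (E[X])² = 63.6507 − 33.6002 = 30.0505.
SD(X) = √30.0505 = 5.48183.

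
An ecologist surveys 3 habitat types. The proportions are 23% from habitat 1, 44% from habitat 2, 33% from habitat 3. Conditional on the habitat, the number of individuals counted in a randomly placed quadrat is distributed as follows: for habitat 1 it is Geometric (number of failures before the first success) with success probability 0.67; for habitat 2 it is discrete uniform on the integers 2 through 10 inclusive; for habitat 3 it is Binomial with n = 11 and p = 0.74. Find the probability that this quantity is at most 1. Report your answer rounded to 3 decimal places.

Conditional on each habitat, P(X ≤ 1): 1: 0.8911; 2: 0; 3: 1.1858e-05.
By total probability, P(X ≤ 1) = 0.23·0.8911 + 0.44·0 + 0.33·1.1858e-05 = 0.204957.

0.205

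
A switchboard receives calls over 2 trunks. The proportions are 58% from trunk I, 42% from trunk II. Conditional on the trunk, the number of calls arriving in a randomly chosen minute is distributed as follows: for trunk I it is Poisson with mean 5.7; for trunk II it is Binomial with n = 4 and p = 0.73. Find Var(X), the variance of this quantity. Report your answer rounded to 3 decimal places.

Per component, I: μ=5.7, E[X²]=38.19; II: μ=2.92, E[X²]=9.3148.
E[X] = 0.58·5.7 + 0.42·2.92 = 4.5324.
E[X²] = 0.58·38.19 + 0.42·9.3148 = 26.0624.
Var(X) = E[X²] − (E[X])² = 26.0624 − 20.5426 = 5.51977.

5.520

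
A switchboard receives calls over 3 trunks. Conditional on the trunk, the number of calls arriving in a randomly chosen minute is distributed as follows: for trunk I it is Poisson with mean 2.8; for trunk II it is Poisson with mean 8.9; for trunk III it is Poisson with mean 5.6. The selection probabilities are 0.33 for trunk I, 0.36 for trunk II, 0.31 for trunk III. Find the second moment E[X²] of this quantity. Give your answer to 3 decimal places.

For each component E[X²] = Var + (mean)², giving I: 10.64; II: 88.11; III: 36.96.
Overall E[X²] = 0.33·10.64 + 0.36·88.11 + 0.31·36.96 = 46.6884.

46.688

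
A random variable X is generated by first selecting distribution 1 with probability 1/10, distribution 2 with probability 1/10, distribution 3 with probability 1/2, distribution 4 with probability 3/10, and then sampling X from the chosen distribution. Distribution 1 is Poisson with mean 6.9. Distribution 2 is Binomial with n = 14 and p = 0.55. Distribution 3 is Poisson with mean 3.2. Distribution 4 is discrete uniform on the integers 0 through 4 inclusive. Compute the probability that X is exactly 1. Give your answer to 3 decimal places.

0.126

Conditional on each component, P(X = 1): 1: 0.00695372; 2: 0.00023892; 3: 0.130439; 4: 0.2.
By total probability, P(X = 1) = 0.1·0.00695372 + 0.1·0.00023892 + 0.5·0.130439 + 0.3·0.2 = 0.125939.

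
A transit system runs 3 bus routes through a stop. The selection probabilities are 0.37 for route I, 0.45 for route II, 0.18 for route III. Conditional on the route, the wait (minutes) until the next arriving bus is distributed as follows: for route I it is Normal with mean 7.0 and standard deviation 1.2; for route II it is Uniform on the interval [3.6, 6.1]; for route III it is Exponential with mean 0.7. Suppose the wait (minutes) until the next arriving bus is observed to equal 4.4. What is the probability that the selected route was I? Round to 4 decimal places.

Likelihoods f(4.4 | ·): I: 0.0317939; II: 0.4; III: 0.00266104.
Posterior ∝ prior × likelihood. Numerator for I: 0.37·0.0317939 = 0.0117637.
Normalizing constant: 0.37·0.0317939 + 0.45·0.4 + 0.18·0.00266104 = 0.192243.
P(I | observation) = 0.0117637 / 0.192243 = 0.061192.

0.0612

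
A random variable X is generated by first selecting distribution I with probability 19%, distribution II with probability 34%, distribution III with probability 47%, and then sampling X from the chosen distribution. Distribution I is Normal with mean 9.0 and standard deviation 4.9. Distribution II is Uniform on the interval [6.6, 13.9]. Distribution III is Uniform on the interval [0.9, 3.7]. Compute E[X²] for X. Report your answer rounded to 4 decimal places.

For each component E[X²] = Var + (mean)², giving I: 105.01; II: 109.503; III: 5.94333.
Overall E[X²] = 0.19·105.01 + 0.34·109.503 + 0.47·5.94333 = 59.9764.

59.9764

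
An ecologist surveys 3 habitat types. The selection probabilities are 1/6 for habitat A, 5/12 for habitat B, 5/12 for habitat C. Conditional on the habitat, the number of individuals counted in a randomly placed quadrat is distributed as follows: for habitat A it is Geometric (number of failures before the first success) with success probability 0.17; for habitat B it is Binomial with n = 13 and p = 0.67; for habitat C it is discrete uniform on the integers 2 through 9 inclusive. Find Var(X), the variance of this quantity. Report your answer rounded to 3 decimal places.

Per component, A: μ=4.88235, E[X²]=52.5571; B: μ=8.71, E[X²]=78.7384; C: μ=5.5, E[X²]=35.5.
E[X] = 0.166667·4.88235 + 0.416667·8.71 + 0.416667·5.5 = 6.73456.
E[X²] = 0.166667·52.5571 + 0.416667·78.7384 + 0.416667·35.5 = 56.3588.
Var(X) = E[X²] − (E[X])² = 56.3588 − 45.3543 = 11.0046.

11.005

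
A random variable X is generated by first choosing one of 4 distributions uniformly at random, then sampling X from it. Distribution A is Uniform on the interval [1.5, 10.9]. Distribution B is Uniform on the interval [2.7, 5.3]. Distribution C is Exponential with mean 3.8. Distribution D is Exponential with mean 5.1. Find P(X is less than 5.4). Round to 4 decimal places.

Conditional on each component, P(X < 5.4): A: 0.414894; B: 1; C: 0.75854; D: 0.653136.
By total probability, P(X < 5.4) = 0.25·0.414894 + 0.25·1 + 0.25·0.75854 + 0.25·0.653136 = 0.706643.

0.7066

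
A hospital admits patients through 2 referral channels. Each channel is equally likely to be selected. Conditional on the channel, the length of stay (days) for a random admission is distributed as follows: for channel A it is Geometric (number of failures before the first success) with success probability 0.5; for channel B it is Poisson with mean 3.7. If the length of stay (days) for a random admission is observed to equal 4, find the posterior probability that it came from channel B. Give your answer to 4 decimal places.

0.8607

Likelihoods P(X=4 | ·): A: 0.03125; B: 0.193066.
Posterior ∝ prior × likelihood. Numerator for B: 0.5·0.193066 = 0.0965331.
Normalizing constant: 0.5·0.03125 + 0.5·0.193066 = 0.112158.
P(B | observation) = 0.0965331 / 0.112158 = 0.860688.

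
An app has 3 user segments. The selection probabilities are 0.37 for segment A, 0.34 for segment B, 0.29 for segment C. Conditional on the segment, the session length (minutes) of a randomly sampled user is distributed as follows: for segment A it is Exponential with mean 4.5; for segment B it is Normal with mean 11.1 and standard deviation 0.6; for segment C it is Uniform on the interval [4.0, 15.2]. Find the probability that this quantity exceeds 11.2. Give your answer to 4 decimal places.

0.2818

Conditional on each segment, P(X > 11.2): A: 0.0830021; B: 0.433816; C: 0.357143.
By total probability, P(X > 11.2) = 0.37·0.0830021 + 0.34·0.433816 + 0.29·0.357143 = 0.28178.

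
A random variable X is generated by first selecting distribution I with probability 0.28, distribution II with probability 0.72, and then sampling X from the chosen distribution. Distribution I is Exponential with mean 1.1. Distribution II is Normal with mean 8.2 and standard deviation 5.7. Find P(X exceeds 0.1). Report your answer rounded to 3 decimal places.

Conditional on each component, P(X > 0.1): I: 0.913101; II: 0.922349.
By total probability, P(X > 0.1) = 0.28·0.913101 + 0.72·0.922349 = 0.91976.

0.920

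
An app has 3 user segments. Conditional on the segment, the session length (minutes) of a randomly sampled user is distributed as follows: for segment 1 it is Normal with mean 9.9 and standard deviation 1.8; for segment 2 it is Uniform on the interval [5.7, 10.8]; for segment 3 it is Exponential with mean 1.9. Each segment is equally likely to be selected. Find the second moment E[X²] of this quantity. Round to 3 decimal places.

For each component E[X²] = Var + (mean)², giving 1: 101.25; 2: 70.23; 3: 7.22.
Overall E[X²] = 0.333333·101.25 + 0.333333·70.23 + 0.333333·7.22 = 59.5667.

59.567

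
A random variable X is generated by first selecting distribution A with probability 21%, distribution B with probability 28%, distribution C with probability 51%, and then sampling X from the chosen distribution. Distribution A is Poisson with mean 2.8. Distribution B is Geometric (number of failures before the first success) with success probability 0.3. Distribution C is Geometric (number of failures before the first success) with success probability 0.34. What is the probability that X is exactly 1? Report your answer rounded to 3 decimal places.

0.209

Conditional on each component, P(X = 1): A: 0.170268; B: 0.21; C: 0.2244.
By total probability, P(X = 1) = 0.21·0.170268 + 0.28·0.21 + 0.51·0.2244 = 0.209.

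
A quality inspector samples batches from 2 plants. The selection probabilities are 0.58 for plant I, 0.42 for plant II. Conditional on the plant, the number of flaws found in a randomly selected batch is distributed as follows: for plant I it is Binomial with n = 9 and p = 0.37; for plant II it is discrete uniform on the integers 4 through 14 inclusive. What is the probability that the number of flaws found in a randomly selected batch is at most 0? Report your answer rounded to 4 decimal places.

0.0091

Conditional on each plant, P(X ≤ 0): I: 0.0156338; II: 0.
By total probability, P(X ≤ 0) = 0.58·0.0156338 + 0.42·0 = 0.00906761.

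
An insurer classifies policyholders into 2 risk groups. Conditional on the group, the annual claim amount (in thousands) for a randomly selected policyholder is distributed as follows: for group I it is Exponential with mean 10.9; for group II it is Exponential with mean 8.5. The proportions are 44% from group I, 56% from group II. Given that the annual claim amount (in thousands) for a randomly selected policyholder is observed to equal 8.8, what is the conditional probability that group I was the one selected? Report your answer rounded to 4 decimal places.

Likelihoods f(8.8 | ·): I: 0.0409214; II: 0.041779.
Posterior ∝ prior × likelihood. Numerator for I: 0.44·0.0409214 = 0.0180054.
Normalizing constant: 0.44·0.0409214 + 0.56·0.041779 = 0.0414017.
P(I | observation) = 0.0180054 / 0.0414017 = 0.434896.

0.4349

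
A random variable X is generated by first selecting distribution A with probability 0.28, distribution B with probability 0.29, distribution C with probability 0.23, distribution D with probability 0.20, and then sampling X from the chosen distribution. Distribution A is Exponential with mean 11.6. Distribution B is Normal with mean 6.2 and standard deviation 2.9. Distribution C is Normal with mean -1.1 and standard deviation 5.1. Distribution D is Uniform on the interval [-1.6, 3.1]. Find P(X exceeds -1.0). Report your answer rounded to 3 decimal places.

Conditional on each component, P(X > -1.0): A: 1; B: 0.993482; C: 0.492178; D: 0.87234.
By total probability, P(X > -1.0) = 0.28·1 + 0.29·0.993482 + 0.23·0.492178 + 0.2·0.87234 = 0.855779.

0.856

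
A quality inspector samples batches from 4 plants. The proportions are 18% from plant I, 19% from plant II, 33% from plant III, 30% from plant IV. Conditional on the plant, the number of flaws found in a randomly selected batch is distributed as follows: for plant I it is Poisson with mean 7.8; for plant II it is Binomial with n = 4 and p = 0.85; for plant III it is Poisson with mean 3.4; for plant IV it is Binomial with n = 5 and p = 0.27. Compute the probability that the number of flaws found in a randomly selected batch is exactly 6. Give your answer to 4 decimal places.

0.0467

Conditional on each plant, P(X = 6): I: 0.128156; II: 0; III: 0.0716044; IV: 0.
By total probability, P(X = 6) = 0.18·0.128156 + 0.19·0 + 0.33·0.0716044 + 0.3·0 = 0.0466975.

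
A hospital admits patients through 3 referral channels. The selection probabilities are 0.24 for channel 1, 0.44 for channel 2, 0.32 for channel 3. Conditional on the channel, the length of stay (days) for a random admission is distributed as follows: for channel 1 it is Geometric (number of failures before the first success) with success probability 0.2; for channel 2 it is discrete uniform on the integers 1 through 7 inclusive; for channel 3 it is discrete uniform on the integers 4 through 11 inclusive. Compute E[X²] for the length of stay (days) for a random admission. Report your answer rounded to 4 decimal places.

37.1200

For each component E[X²] = Var + (mean)², giving 1: 36; 2: 20; 3: 61.5.
Overall E[X²] = 0.24·36 + 0.44·20 + 0.32·61.5 = 37.12.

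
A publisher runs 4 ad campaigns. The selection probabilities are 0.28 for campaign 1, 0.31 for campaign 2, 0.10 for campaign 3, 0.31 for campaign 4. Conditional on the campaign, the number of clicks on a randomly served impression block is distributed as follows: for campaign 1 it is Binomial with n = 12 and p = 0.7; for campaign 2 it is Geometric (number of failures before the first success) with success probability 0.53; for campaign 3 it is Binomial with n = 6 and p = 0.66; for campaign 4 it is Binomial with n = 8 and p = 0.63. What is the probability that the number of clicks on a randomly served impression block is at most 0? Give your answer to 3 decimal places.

Conditional on each campaign, P(X ≤ 0): 1: 5.31441e-07; 2: 0.53; 3: 0.0015448; 4: 0.000351248.
By total probability, P(X ≤ 0) = 0.28·5.31441e-07 + 0.31·0.53 + 0.1·0.0015448 + 0.31·0.000351248 = 0.164564.

0.165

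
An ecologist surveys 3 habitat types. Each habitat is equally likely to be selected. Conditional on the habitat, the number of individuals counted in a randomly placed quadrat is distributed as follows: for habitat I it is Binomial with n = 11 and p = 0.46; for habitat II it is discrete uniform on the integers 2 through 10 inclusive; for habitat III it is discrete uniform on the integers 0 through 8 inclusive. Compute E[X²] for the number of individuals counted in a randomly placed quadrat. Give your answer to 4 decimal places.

For each component E[X²] = Var + (mean)², giving I: 28.336; II: 42.6667; III: 22.6667.
Overall E[X²] = 0.333333·28.336 + 0.333333·42.6667 + 0.333333·22.6667 = 31.2231.

31.2231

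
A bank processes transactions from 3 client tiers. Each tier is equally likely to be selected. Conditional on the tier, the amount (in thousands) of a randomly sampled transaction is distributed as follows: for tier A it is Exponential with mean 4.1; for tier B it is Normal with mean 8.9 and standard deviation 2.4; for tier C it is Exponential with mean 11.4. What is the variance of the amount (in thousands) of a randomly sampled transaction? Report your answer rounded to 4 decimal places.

60.0189

Per component, A: μ=4.1, E[X²]=33.62; B: μ=8.9, E[X²]=84.97; C: μ=11.4, E[X²]=259.92.
E[X] = 0.333333·4.1 + 0.333333·8.9 + 0.333333·11.4 = 8.13333.
E[X²] = 0.333333·33.62 + 0.333333·84.97 + 0.333333·259.92 = 126.17.
Var(X) = E[X²] − (E[X])² = 126.17 − 66.1511 = 60.0189.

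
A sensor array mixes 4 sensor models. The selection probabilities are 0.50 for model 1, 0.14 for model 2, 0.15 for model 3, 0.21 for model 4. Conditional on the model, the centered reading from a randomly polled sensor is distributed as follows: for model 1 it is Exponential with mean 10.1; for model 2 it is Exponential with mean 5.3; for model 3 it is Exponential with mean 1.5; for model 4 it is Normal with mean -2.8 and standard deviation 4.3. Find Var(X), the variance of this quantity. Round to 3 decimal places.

86.605

Per component, 1: μ=10.1, E[X²]=204.02; 2: μ=5.3, E[X²]=56.18; 3: μ=1.5, E[X²]=4.5; 4: μ=-2.8, E[X²]=26.33.
E[X] = 0.5·10.1 + 0.14·5.3 + 0.15·1.5 + 0.21·-2.8 = 5.429.
E[X²] = 0.5·204.02 + 0.14·56.18 + 0.15·4.5 + 0.21·26.33 = 116.079.
Var(X) = E[X²] − (E[X])² = 116.079 − 29.474 = 86.6055.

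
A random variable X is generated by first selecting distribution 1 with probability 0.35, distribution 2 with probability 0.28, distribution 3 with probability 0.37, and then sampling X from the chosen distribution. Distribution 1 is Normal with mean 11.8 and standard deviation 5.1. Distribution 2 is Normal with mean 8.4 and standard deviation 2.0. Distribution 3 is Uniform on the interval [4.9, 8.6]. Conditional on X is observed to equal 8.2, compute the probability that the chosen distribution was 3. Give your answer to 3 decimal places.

Likelihoods f(8.2 | ·): 1: 0.0609736; 2: 0.198476; 3: 0.27027.
Posterior ∝ prior × likelihood. Numerator for 3: 0.37·0.27027 = 0.1.
Normalizing constant: 0.35·0.0609736 + 0.28·0.198476 + 0.37·0.27027 = 0.176914.
P(3 | observation) = 0.1 / 0.176914 = 0.565246.

0.565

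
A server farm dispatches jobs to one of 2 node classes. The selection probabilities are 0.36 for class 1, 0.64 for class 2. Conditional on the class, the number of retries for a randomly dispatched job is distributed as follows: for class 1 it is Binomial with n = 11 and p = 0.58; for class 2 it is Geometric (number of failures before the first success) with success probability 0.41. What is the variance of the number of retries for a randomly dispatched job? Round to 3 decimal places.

8.836

Per component, 1: μ=6.38, E[X²]=43.384; 2: μ=1.43902, E[X²]=5.58061.
E[X] = 0.36·6.38 + 0.64·1.43902 = 3.21778.
E[X²] = 0.36·43.384 + 0.64·5.58061 = 19.1898.
Var(X) = E[X²] − (E[X])² = 19.1898 − 10.3541 = 8.83575.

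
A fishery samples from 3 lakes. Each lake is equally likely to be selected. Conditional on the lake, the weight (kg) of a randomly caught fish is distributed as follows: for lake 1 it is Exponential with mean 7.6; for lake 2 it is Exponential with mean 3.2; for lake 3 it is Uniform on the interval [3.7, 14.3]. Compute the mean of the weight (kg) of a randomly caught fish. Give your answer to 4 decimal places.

Component means — 1: 7.6; 2: 3.2; 3: 9.
E[X] = 0.333333·7.6 + 0.333333·3.2 + 0.333333·9 = 6.6.

6.6000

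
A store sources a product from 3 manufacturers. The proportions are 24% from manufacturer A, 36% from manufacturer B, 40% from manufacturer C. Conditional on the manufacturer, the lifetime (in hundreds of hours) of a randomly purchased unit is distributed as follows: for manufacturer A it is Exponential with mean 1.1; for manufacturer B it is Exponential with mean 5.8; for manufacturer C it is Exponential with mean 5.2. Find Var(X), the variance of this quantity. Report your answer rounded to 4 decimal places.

Per component, A: μ=1.1, E[X²]=2.42; B: μ=5.8, E[X²]=67.28; C: μ=5.2, E[X²]=54.08.
E[X] = 0.24·1.1 + 0.36·5.8 + 0.4·5.2 = 4.432.
E[X²] = 0.24·2.42 + 0.36·67.28 + 0.4·54.08 = 46.4336.
Var(X) = E[X²] − (E[X])² = 46.4336 − 19.6426 = 26.791.

26.7910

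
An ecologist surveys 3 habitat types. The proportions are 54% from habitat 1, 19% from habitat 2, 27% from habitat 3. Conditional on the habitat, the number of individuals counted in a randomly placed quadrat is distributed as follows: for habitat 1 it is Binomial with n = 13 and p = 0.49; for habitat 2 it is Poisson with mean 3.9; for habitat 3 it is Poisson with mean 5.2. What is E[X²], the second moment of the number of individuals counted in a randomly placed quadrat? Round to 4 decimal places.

For each component E[X²] = Var + (mean)², giving 1: 43.8256; 2: 19.11; 3: 32.24.
Overall E[X²] = 0.54·43.8256 + 0.19·19.11 + 0.27·32.24 = 36.0015.

36.0015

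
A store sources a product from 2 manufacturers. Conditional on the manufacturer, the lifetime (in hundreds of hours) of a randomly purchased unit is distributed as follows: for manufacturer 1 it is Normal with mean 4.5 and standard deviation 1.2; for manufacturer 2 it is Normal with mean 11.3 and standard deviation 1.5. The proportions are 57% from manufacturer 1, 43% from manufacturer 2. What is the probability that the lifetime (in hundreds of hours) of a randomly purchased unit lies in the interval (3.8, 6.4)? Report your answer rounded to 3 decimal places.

0.378

Conditional on each manufacturer, P(3.8 < X < 6.4): 1: 0.663493; 2: 0.000543822.
By total probability, P(3.8 < X < 6.4) = 0.57·0.663493 + 0.43·0.000543822 = 0.378425.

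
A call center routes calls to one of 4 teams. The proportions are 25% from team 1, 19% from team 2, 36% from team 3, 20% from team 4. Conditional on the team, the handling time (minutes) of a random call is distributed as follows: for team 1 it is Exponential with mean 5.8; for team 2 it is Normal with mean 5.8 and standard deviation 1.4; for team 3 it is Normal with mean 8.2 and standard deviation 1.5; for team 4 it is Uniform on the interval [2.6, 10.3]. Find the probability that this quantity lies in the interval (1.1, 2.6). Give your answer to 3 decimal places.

Conditional on each team, P(1.1 < X < 2.6): 1: 0.188516; 2: 0.0107417; 3: 9.33768e-05; 4: 0.
By total probability, P(1.1 < X < 2.6) = 0.25·0.188516 + 0.19·0.0107417 + 0.36·9.33768e-05 + 0.2·0 = 0.0492035.

0.049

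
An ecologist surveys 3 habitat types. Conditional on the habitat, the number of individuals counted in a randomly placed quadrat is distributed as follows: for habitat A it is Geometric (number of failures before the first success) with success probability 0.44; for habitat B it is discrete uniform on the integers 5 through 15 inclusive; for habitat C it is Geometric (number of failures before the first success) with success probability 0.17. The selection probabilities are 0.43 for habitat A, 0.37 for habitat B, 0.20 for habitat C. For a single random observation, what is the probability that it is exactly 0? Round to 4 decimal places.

0.2232

Conditional on each habitat, P(X = 0): A: 0.44; B: 0; C: 0.17.
By total probability, P(X = 0) = 0.43·0.44 + 0.37·0 + 0.2·0.17 = 0.2232.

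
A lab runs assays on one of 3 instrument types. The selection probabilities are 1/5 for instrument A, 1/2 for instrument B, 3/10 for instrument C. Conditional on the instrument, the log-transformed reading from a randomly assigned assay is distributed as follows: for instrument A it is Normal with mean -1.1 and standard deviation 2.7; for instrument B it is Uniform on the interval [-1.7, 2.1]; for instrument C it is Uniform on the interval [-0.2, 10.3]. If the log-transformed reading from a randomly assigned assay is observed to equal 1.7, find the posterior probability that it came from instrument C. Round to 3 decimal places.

Likelihoods f(1.7 | ·): A: 0.0863011; B: 0.263158; C: 0.0952381.
Posterior ∝ prior × likelihood. Numerator for C: 0.3·0.0952381 = 0.0285714.
Normalizing constant: 0.2·0.0863011 + 0.5·0.263158 + 0.3·0.0952381 = 0.177411.
P(C | observation) = 0.0285714 / 0.177411 = 0.161047.

0.161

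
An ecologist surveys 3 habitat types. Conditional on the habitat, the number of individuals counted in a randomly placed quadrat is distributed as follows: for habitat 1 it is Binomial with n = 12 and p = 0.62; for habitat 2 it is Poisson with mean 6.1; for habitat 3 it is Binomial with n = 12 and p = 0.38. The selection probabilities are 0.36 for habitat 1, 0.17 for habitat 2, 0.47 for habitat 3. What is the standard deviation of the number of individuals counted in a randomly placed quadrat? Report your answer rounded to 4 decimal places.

2.2553

Per component, 1: μ=7.44, E[X²]=58.1808; 2: μ=6.1, E[X²]=43.31; 3: μ=4.56, E[X²]=23.6208.
E[X] = 0.36·7.44 + 0.17·6.1 + 0.47·4.56 = 5.8586.
E[X²] = 0.36·58.1808 + 0.17·43.31 + 0.47·23.6208 = 39.4096.
Var(X) = E[X²] − (E[X])² = 39.4096 − 34.3232 = 5.08637.
SD(X) = √5.08637 = 2.2553.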